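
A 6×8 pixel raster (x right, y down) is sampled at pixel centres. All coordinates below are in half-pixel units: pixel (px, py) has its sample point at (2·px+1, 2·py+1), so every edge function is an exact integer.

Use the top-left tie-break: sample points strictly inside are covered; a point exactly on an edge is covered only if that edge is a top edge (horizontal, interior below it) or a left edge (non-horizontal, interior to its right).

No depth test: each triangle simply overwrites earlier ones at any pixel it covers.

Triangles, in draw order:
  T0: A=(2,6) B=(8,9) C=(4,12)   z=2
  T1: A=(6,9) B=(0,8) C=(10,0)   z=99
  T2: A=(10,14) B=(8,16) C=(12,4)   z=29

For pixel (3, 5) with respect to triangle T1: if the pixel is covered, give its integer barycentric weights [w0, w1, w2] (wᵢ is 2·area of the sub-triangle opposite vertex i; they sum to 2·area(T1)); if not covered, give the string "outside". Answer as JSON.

T0:
  2·area = 30
  edge (2, 6)→(8, 9): d=(6,3) right/bottom  bias=-1
  edge (8, 9)→(4, 12): d=(-4,3) right/bottom  bias=-1
  edge (4, 12)→(2, 6): d=(-2,-6) top-left  bias=+0
    (0,1)@(1, 3): e=[-15,45,0] → ·  [on edge]
    (1,3)@(3, 7): e=[3,23,4] → #
    (2,3)@(5, 7): e=[-3,17,16] → ·
    (1,4)@(3, 9): e=[15,15,0] → #  [on edge]
    (2,4)@(5, 9): e=[9,9,12] → #
    (3,4)@(7, 9): e=[3,3,24] → #
    (4,4)@(9, 9): e=[-3,-3,36] → ·
    (1,5)@(3, 11): e=[27,7,-4] → ·
    (2,5)@(5, 11): e=[21,1,8] → #
    (3,5)@(7, 11): e=[15,-5,20] → ·
    (2,6)@(5, 13): e=[33,-7,4] → ·
    (2,7)@(5, 15): e=[45,-15,0] → ·  [on edge]
  covered (5 px):
    · · · · · ·
    · · · · · ·
    · · · · · ·
    · # · · · ·
    · # # # · ·
    · · # · · ·
    · · · · · ·
    · · · · · ·
T1:
  2·area = 58
  edge (6, 9)→(0, 8): d=(-6,-1) top-left  bias=+0
  edge (0, 8)→(10, 0): d=(10,-8) top-left  bias=+0
  edge (10, 0)→(6, 9): d=(-4,9) right/bottom  bias=-1
    (4,0)@(9, 1): e=[51,2,5] → #
    (5,0)@(11, 1): e=[53,18,-13] → ·
    (3,1)@(7, 3): e=[37,6,15] → #
    (4,1)@(9, 3): e=[39,22,-3] → ·
    (2,2)@(5, 5): e=[23,10,25] → #
    (4,2)@(9, 5): e=[27,42,-11] → ·
    (1,3)@(3, 7): e=[9,14,35] → #
    (3,3)@(7, 7): e=[13,46,-1] → ·
    (1,4)@(3, 9): e=[-3,34,27] → ·
    (2,4)@(5, 9): e=[-1,50,9] → ·
  covered (6 px):
    · · · · # ·
    · · · # · ·
    · · # # · ·
    · # # · · ·
    · · · · · ·
    · · · · · ·
    · · · · · ·
    · · · · · ·
T2:
  2·area = 16
  edge (10, 14)→(8, 16): d=(-2,2) right/bottom  bias=-1
  edge (8, 16)→(12, 4): d=(4,-12) top-left  bias=+0
  edge (12, 4)→(10, 14): d=(-2,10) right/bottom  bias=-1
    (5,3)@(11, 7): e=[12,0,4] → #  [on edge]
    (5,4)@(11, 9): e=[8,8,0] → ·  [on edge]
    (4,6)@(9, 13): e=[4,0,12] → #  [on edge]
    (5,6)@(11, 13): e=[0,24,-8] → ·  [on edge]
    (4,7)@(9, 15): e=[0,8,8] → ·  [on edge]
  covered (2 px):
    · · · · · ·
    · · · · · ·
    · · · · · ·
    · · · · · #
    · · · · · ·
    · · · · · ·
    · · · · # ·
    · · · · · ·

Answer: "outside"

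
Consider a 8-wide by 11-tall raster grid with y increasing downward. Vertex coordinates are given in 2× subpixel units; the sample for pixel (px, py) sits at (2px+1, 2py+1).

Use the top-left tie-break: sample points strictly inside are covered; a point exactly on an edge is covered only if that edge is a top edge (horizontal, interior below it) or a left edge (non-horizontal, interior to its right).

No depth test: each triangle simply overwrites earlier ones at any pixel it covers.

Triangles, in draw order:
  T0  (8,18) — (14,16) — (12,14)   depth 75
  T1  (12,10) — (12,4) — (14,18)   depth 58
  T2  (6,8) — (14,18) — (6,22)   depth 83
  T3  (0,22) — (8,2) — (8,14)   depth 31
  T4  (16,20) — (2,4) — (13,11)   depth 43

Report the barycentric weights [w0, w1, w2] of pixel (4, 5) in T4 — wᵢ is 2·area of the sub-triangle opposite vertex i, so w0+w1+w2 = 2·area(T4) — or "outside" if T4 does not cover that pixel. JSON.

T0:
  2·area = 16  (B↔C swapped to make it positive)
  edge (8, 18)→(12, 14): d=(4,-4) top-left  bias=+0
  edge (12, 14)→(14, 16): d=(2,2) right/bottom  bias=-1
  edge (14, 16)→(8, 18): d=(-6,2) right/bottom  bias=-1
    (0,1)@(1, 3): e=[-88,0,104] → ·  [on edge]
    (1,2)@(3, 5): e=[-72,0,88] → ·  [on edge]
    (2,3)@(5, 7): e=[-56,0,72] → ·  [on edge]
    (3,4)@(7, 9): e=[-40,0,56] → ·  [on edge]
    (4,5)@(9, 11): e=[-24,0,40] → ·  [on edge]
    (7,5)@(15, 11): e=[0,-12,28] → ·  [on edge]
    (5,6)@(11, 13): e=[-8,0,24] → ·  [on edge]
    (6,6)@(13, 13): e=[0,-4,20] → ·  [on edge]
    (5,7)@(11, 15): e=[0,4,12] → #  [on edge]
    (6,7)@(13, 15): e=[8,0,8] → ·  [on edge]
    (4,8)@(9, 17): e=[0,12,4] → #  [on edge]
    (5,8)@(11, 17): e=[8,8,0] → ·  [on edge]
    (7,8)@(15, 17): e=[24,0,-8] → ·  [on edge]
    (2,9)@(5, 19): e=[-8,24,0] → ·  [on edge]
    (3,9)@(7, 19): e=[0,20,-4] → ·  [on edge]
    (2,10)@(5, 21): e=[0,28,-12] → ·  [on edge]
  covered (2 px):
    · · · · · · · ·
    · · · · · · · ·
    · · · · · · · ·
    · · · · · · · ·
    · · · · · · · ·
    · · · · · · · ·
    · · · · · · · ·
    · · · · · # · ·
    · · · · # · · ·
    · · · · · · · ·
    · · · · · · · ·
T1:
  2·area = 12
  edge (12, 10)→(12, 4): d=(0,-6) top-left  bias=+0
  edge (12, 4)→(14, 18): d=(2,14) right/bottom  bias=-1
  edge (14, 18)→(12, 10): d=(-2,-8) top-left  bias=+0
    (6,5)@(13, 11): e=[6,0,6] → ·  [on edge]
    (6,6)@(13, 13): e=[6,4,2] → #
    (7,6)@(15, 13): e=[18,-24,18] → ·
    (6,7)@(13, 15): e=[6,8,-2] → ·
  covered (1 px):
    · · · · · · · ·
    · · · · · · · ·
    · · · · · · · ·
    · · · · · · · ·
    · · · · · · · ·
    · · · · · · · ·
    · · · · · · # ·
    · · · · · · · ·
    · · · · · · · ·
    · · · · · · · ·
    · · · · · · · ·
T2:
  2·area = 112
  edge (6, 8)→(14, 18): d=(8,10) right/bottom  bias=-1
  edge (14, 18)→(6, 22): d=(-8,4) right/bottom  bias=-1
  edge (6, 22)→(6, 8): d=(0,-14) top-left  bias=+0
    (3,5)@(7, 11): e=[14,84,14] → #
    (4,5)@(9, 11): e=[-6,76,42] → ·
    (3,6)@(7, 13): e=[30,68,14] → #
    (4,6)@(9, 13): e=[10,60,42] → #
    (5,6)@(11, 13): e=[-10,52,70] → ·
    (3,7)@(7, 15): e=[46,52,14] → #
    (5,7)@(11, 15): e=[6,36,70] → #
    (6,7)@(13, 15): e=[-14,28,98] → ·
    (3,8)@(7, 17): e=[62,36,14] → #
    (6,8)@(13, 17): e=[2,12,98] → #
    (7,8)@(15, 17): e=[-18,4,126] → ·
    (3,9)@(7, 19): e=[78,20,14] → #
  covered (14 px):
    · · · · · · · ·
    · · · · · · · ·
    · · · · · · · ·
    · · · · · · · ·
    · · · · · · · ·
    · · · # · · · ·
    · · · # # · · ·
    · · · # # # · ·
    · · · # # # # ·
    · · · # # # · ·
    · · · # · · · ·
T3:
  2·area = 96
  edge (0, 22)→(8, 2): d=(8,-20) top-left  bias=+0
  edge (8, 2)→(8, 14): d=(0,12) right/bottom  bias=-1
  edge (8, 14)→(0, 22): d=(-8,8) right/bottom  bias=-1
    (3,2)@(7, 5): e=[4,12,80] → #
    (4,2)@(9, 5): e=[44,-12,64] → ·
    (3,3)@(7, 7): e=[20,12,64] → #
    (4,3)@(9, 7): e=[60,-12,48] → ·
    (7,3)@(15, 7): e=[180,-84,0] → ·  [on edge]
    (3,4)@(7, 9): e=[36,12,48] → #
    (4,4)@(9, 9): e=[76,-12,32] → ·
    (6,4)@(13, 9): e=[156,-60,0] → ·  [on edge]
    (2,5)@(5, 11): e=[12,36,48] → #
    (4,5)@(9, 11): e=[92,-12,16] → ·
    (5,5)@(11, 11): e=[132,-36,0] → ·  [on edge]
    (2,6)@(5, 13): e=[28,36,32] → #
    (4,6)@(9, 13): e=[108,-12,0] → ·  [on edge]
    (3,7)@(7, 15): e=[84,12,0] → ·  [on edge]
    (2,8)@(5, 17): e=[60,36,0] → ·  [on edge]
    (1,9)@(3, 19): e=[36,60,0] → ·  [on edge]
    (0,10)@(1, 21): e=[12,84,0] → ·  [on edge]
  covered (10 px):
    · · · · · · · ·
    · · · · · · · ·
    · · · # · · · ·
    · · · # · · · ·
    · · · # · · · ·
    · · # # · · · ·
    · · # # · · · ·
    · # # · · · · ·
    · # · · · · · ·
    · · · · · · · ·
    · · · · · · · ·
T4:
  2·area = 78
  edge (16, 20)→(2, 4): d=(-14,-16) top-left  bias=+0
  edge (2, 4)→(13, 11): d=(11,7) right/bottom  bias=-1
  edge (13, 11)→(16, 20): d=(3,9) right/bottom  bias=-1
    (1,2)@(3, 5): e=[2,4,72] → #
    (2,2)@(5, 5): e=[34,-10,54] → ·
    (5,2)@(11, 5): e=[130,-52,0] → ·  [on edge]
    (1,3)@(3, 7): e=[-26,26,78] → ·
    (2,3)@(5, 7): e=[6,12,60] → #
    (3,3)@(7, 7): e=[38,-2,42] → ·
    (2,4)@(5, 9): e=[-22,34,66] → ·
    (3,4)@(7, 9): e=[10,20,48] → #
    (4,4)@(9, 9): e=[42,6,30] → #
    (5,4)@(11, 9): e=[74,-8,12] → ·
    (3,5)@(7, 11): e=[-18,42,54] → ·
    (4,5)@(9, 11): e=[14,28,36] → #
    (6,5)@(13, 11): e=[78,0,0] → ·  [on edge]
    (7,8)@(15, 17): e=[26,52,0] → ·  [on edge]
  covered (9 px):
    · · · · · · · ·
    · · · · · · · ·
    · # · · · · · ·
    · · # · · · · ·
    · · · # # · · ·
    · · · · # # · ·
    · · · · · # # ·
    · · · · · · # ·
    · · · · · · · ·
    · · · · · · · ·
    · · · · · · · ·

Result: [28,36,14]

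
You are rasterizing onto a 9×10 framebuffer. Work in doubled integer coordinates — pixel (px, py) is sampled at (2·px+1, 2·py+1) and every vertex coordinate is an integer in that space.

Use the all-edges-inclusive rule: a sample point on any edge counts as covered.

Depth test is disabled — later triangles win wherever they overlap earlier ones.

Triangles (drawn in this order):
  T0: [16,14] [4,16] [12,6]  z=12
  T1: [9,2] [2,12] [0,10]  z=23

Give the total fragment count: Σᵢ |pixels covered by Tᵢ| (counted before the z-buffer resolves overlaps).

T0:
  2·area = 104
  edge (16, 14)→(4, 16): d=(-12,2) inclusive
  edge (4, 16)→(12, 6): d=(8,-10) inclusive
  edge (12, 6)→(16, 14): d=(4,8) inclusive
    (5,4)@(11, 9): e=[70,14,20] → █
    (6,4)@(13, 9): e=[66,34,4] → █
    (7,4)@(15, 9): e=[62,54,-12] → ·
    (4,5)@(9, 11): e=[50,10,44] → █
    (7,5)@(15, 11): e=[38,70,-4] → ·
    (3,6)@(7, 13): e=[30,6,68] → █
    (7,6)@(15, 13): e=[14,86,4] → █
    (8,6)@(17, 13): e=[10,106,-12] → ·
    (2,7)@(5, 15): e=[10,2,92] → █
    (5,7)@(11, 15): e=[-2,62,44] → ·
    (6,7)@(13, 15): e=[-6,82,28] → ·
    (7,7)@(15, 15): e=[-10,102,12] → ·
  covered (13 px):
    · · · · · · · · ·
    · · · · · · · · ·
    · · · · · · · · ·
    · · · · · · · · ·
    · · · · · █ █ · ·
    · · · · █ █ █ · ·
    · · · █ █ █ █ █ ·
    · · █ █ █ · · · ·
    · · · · · · · · ·
    · · · · · · · · ·
T1:
  2·area = 34
  edge (9, 2)→(2, 12): d=(-7,10) inclusive
  edge (2, 12)→(0, 10): d=(-2,-2) inclusive
  edge (0, 10)→(9, 2): d=(9,-8) inclusive
    (2,3)@(5, 7): e=[5,16,13] → █
    (3,3)@(7, 7): e=[-15,20,29] → ·
    (1,4)@(3, 9): e=[11,8,15] → █
    (2,4)@(5, 9): e=[-9,12,31] → ·
    (0,5)@(1, 11): e=[17,0,17] → █  [on edge]
    (1,5)@(3, 11): e=[-3,4,33] → ·
    (0,6)@(1, 13): e=[3,-4,35] → ·
    (1,6)@(3, 13): e=[-17,0,51] → ·  [on edge]
    (2,7)@(5, 15): e=[-51,0,85] → ·  [on edge]
    (3,8)@(7, 17): e=[-85,0,119] → ·  [on edge]
    (4,9)@(9, 19): e=[-119,0,153] → ·  [on edge]
  covered (3 px):
    · · · · · · · · ·
    · · · · · · · · ·
    · · · · · · · · ·
    · · █ · · · · · ·
    · █ · · · · · · ·
    █ · · · · · · · ·
    · · · · · · · · ·
    · · · · · · · · ·
    · · · · · · · · ·
    · · · · · · · · ·

Final: 16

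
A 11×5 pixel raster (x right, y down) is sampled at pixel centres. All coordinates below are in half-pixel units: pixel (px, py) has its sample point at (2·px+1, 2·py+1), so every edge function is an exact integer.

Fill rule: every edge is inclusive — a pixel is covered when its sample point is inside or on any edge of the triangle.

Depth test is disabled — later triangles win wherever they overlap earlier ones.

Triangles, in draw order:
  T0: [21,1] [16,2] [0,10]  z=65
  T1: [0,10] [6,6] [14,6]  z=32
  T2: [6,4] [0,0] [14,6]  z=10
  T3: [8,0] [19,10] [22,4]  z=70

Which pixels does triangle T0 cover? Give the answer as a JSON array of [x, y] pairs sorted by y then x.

T0:
  2·area = 24  (B↔C swapped to make it positive)
  edge (21, 1)→(0, 10): d=(-21,9) inclusive
  edge (0, 10)→(16, 2): d=(16,-8) inclusive
  edge (16, 2)→(21, 1): d=(5,-1) inclusive
    (10,0)@(21, 1): e=[0,24,0] → #  [on edge]
    (5,1)@(11, 3): e=[48,-24,0] → ·  [on edge]
    (7,1)@(15, 3): e=[12,8,4] → #
    (8,1)@(17, 3): e=[-6,24,6] → ·
    (10,1)@(21, 3): e=[-42,56,10] → ·
    (0,2)@(1, 5): e=[96,-72,0] → ·  [on edge]
    (5,2)@(11, 5): e=[6,8,10] → #
    (6,2)@(13, 5): e=[-12,24,12] → ·
    (7,2)@(15, 5): e=[-30,40,14] → ·
    (3,3)@(7, 7): e=[0,8,16] → #  [on edge]
    (4,3)@(9, 7): e=[-18,24,18] → ·
    (5,3)@(11, 7): e=[-36,40,20] → ·
  covered (4 px):
    · · · · · · · · · · #
    · · · · · · · # · · ·
    · · · · · # · · · · ·
    · · · # · · · · · · ·
    · · · · · · · · · · ·
T1:
  2·area = 32
  edge (0, 10)→(6, 6): d=(6,-4) inclusive
  edge (6, 6)→(14, 6): d=(8,0) inclusive
  edge (14, 6)→(0, 10): d=(-14,4) inclusive
    (2,3)@(5, 7): e=[2,8,22] → #
    (3,3)@(7, 7): e=[10,8,14] → #
    (4,3)@(9, 7): e=[18,8,6] → #
    (5,3)@(11, 7): e=[26,8,-2] → ·
    (1,4)@(3, 9): e=[6,24,2] → #
    (2,4)@(5, 9): e=[14,24,-6] → ·
    (3,4)@(7, 9): e=[22,24,-14] → ·
    (4,4)@(9, 9): e=[30,24,-22] → ·
  covered (4 px):
    · · · · · · · · · · ·
    · · · · · · · · · · ·
    · · · · · · · · · · ·
    · · # # # · · · · · ·
    · # · · · · · · · · ·
T2:
  2·area = 20
  edge (6, 4)→(0, 0): d=(-6,-4) inclusive
  edge (0, 0)→(14, 6): d=(14,6) inclusive
  edge (14, 6)→(6, 4): d=(-8,-2) inclusive
    (2,1)@(5, 3): e=[2,12,6] → #
    (3,1)@(7, 3): e=[10,0,10] → #  [on edge]
    (4,1)@(9, 3): e=[18,-12,14] → ·
    (2,2)@(5, 5): e=[-10,40,-10] → ·
    (3,2)@(7, 5): e=[-2,28,-6] → ·
    (5,2)@(11, 5): e=[14,4,2] → #
    (6,2)@(13, 5): e=[22,-8,6] → ·
    (5,3)@(11, 7): e=[2,32,-14] → ·
    (10,4)@(21, 9): e=[30,0,-10] → ·  [on edge]
  covered (3 px):
    · · · · · · · · · · ·
    · · # # · · · · · · ·
    · · · · · # · · · · ·
    · · · · · · · · · · ·
    · · · · · · · · · · ·
T3:
  2·area = 96  (B↔C swapped to make it positive)
  edge (8, 0)→(22, 4): d=(14,4) inclusive
  edge (22, 4)→(19, 10): d=(-3,6) inclusive
  edge (19, 10)→(8, 0): d=(-11,-10) inclusive
    (5,0)@(11, 1): e=[2,75,19] → #
    (6,0)@(13, 1): e=[-6,63,39] → ·
    (5,1)@(11, 3): e=[30,69,-3] → ·
    (6,1)@(13, 3): e=[22,57,17] → #
    (7,1)@(15, 3): e=[14,45,37] → #
    (8,1)@(17, 3): e=[6,33,57] → #
    (9,1)@(19, 3): e=[-2,21,77] → ·
    (6,2)@(13, 5): e=[50,51,-5] → ·
    (7,2)@(15, 5): e=[42,39,15] → #
    (9,2)@(19, 5): e=[26,15,55] → #
    (10,2)@(21, 5): e=[18,3,75] → #
    (7,3)@(15, 7): e=[70,33,-7] → ·
  covered (11 px):
    · · · · · # · · · · ·
    · · · · · · # # # · ·
    · · · · · · · # # # #
    · · · · · · · · # # ·
    · · · · · · · · · # ·

Final: [[10,0],[7,1],[5,2],[3,3]]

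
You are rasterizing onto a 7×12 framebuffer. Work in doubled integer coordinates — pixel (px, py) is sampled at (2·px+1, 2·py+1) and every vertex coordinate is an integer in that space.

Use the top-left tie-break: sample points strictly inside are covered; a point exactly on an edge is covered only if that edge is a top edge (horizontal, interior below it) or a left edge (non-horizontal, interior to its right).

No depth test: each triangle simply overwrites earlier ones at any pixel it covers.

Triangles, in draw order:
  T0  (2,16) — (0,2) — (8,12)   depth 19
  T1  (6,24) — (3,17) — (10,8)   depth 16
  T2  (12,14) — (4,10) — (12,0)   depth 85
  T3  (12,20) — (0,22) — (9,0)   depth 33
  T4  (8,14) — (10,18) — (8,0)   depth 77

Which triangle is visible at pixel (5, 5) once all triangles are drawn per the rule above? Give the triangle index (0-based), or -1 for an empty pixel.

T0:
  2·area = 92
  edge (2, 16)→(0, 2): d=(-2,-14) top-left  bias=+0
  edge (0, 2)→(8, 12): d=(8,10) right/bottom  bias=-1
  edge (8, 12)→(2, 16): d=(-6,4) right/bottom  bias=-1
    (0,2)@(1, 5): e=[8,14,70] → #
    (1,2)@(3, 5): e=[36,-6,62] → ·
    (0,3)@(1, 7): e=[4,30,58] → #
    (1,3)@(3, 7): e=[32,10,50] → #
    (2,3)@(5, 7): e=[60,-10,42] → ·
    (0,4)@(1, 9): e=[0,46,46] → #  [on edge]
    (2,4)@(5, 9): e=[56,6,30] → #
    (3,4)@(7, 9): e=[84,-14,22] → ·
    (0,5)@(1, 11): e=[-4,62,34] → ·
    (1,5)@(3, 11): e=[24,42,26] → #
    (3,5)@(7, 11): e=[80,2,10] → #
    (4,5)@(9, 11): e=[108,-18,2] → ·
    (1,11)@(3, 23): e=[0,138,-46] → ·  [on edge]
  covered (12 px):
    · · · · · · ·
    · · · · · · ·
    # · · · · · ·
    # # · · · · ·
    # # # · · · ·
    · # # # · · ·
    · # # · · · ·
    · # · · · · ·
    · · · · · · ·
    · · · · · · ·
    · · · · · · ·
    · · · · · · ·
T1:
  2·area = 76
  edge (6, 24)→(3, 17): d=(-3,-7) top-left  bias=+0
  edge (3, 17)→(10, 8): d=(7,-9) top-left  bias=+0
  edge (10, 8)→(6, 24): d=(-4,16) right/bottom  bias=-1
    (4,5)@(9, 11): e=[60,12,4] → #
    (5,5)@(11, 11): e=[74,30,-28] → ·
    (3,6)@(7, 13): e=[40,8,28] → #
    (4,6)@(9, 13): e=[54,26,-4] → ·
    (2,7)@(5, 15): e=[20,4,52] → #
    (4,7)@(9, 15): e=[48,40,-12] → ·
    (1,8)@(3, 17): e=[0,0,76] → #  [on edge]
    (4,8)@(9, 17): e=[42,54,-20] → ·
    (1,9)@(3, 19): e=[-6,14,68] → ·
    (2,9)@(5, 19): e=[8,32,36] → #
    (4,9)@(9, 19): e=[36,68,-28] → ·
    (2,10)@(5, 21): e=[2,46,28] → #
  covered (10 px):
    · · · · · · ·
    · · · · · · ·
    · · · · · · ·
    · · · · · · ·
    · · · · · · ·
    · · · · # · ·
    · · · # · · ·
    · · # # · · ·
    · # # # · · ·
    · · # # · · ·
    · · # · · · ·
    · · · · · · ·
T2:
  2·area = 112
  edge (12, 14)→(4, 10): d=(-8,-4) top-left  bias=+0
  edge (4, 10)→(12, 0): d=(8,-10) top-left  bias=+0
  edge (12, 0)→(12, 14): d=(0,14) right/bottom  bias=-1
    (5,1)@(11, 3): e=[84,14,14] → #
    (6,1)@(13, 3): e=[92,34,-14] → ·
    (4,2)@(9, 5): e=[60,10,42] → #
    (6,2)@(13, 5): e=[76,50,-14] → ·
    (3,3)@(7, 7): e=[36,6,70] → #
    (6,3)@(13, 7): e=[60,66,-14] → ·
    (2,4)@(5, 9): e=[12,2,98] → #
    (6,4)@(13, 9): e=[44,82,-14] → ·
    (2,5)@(5, 11): e=[-4,18,98] → ·
    (3,5)@(7, 11): e=[4,38,70] → #
    (6,5)@(13, 11): e=[28,98,-14] → ·
    (3,6)@(7, 13): e=[-12,54,70] → ·
  covered (14 px):
    · · · · · · ·
    · · · · · # ·
    · · · · # # ·
    · · · # # # ·
    · · # # # # ·
    · · · # # # ·
    · · · · · # ·
    · · · · · · ·
    · · · · · · ·
    · · · · · · ·
    · · · · · · ·
    · · · · · · ·
T3:
  2·area = 246
  edge (12, 20)→(0, 22): d=(-12,2) right/bottom  bias=-1
  edge (0, 22)→(9, 0): d=(9,-22) top-left  bias=+0
  edge (9, 0)→(12, 20): d=(3,20) right/bottom  bias=-1
    (4,0)@(9, 1): e=[234,9,3] → #
    (5,0)@(11, 1): e=[230,53,-37] → ·
    (4,1)@(9, 3): e=[210,27,9] → #
    (5,1)@(11, 3): e=[206,71,-31] → ·
    (3,2)@(7, 5): e=[190,1,55] → #
    (5,2)@(11, 5): e=[182,89,-25] → ·
    (3,3)@(7, 7): e=[166,19,61] → #
    (5,3)@(11, 7): e=[158,107,-19] → ·
    (3,4)@(7, 9): e=[142,37,67] → #
    (5,4)@(11, 9): e=[134,125,-13] → ·
    (2,5)@(5, 11): e=[122,11,113] → #
    (5,5)@(11, 11): e=[110,143,-7] → ·
  covered (32 px):
    · · · · # · ·
    · · · · # · ·
    · · · # # · ·
    · · · # # · ·
    · · · # # · ·
    · · # # # · ·
    · · # # # · ·
    · # # # # # ·
    · # # # # # ·
    · # # # # # ·
    # # # · · · ·
    · · · · · · ·
T4:
  2·area = 28  (B↔C swapped to make it positive)
  edge (8, 14)→(8, 0): d=(0,-14) top-left  bias=+0
  edge (8, 0)→(10, 18): d=(2,18) right/bottom  bias=-1
  edge (10, 18)→(8, 14): d=(-2,-4) top-left  bias=+0
    (4,4)@(9, 9): e=[14,0,14] → ·  [on edge]
    (4,5)@(9, 11): e=[14,4,10] → #
    (5,5)@(11, 11): e=[42,-32,18] → ·
    (4,6)@(9, 13): e=[14,8,6] → #
    (5,6)@(11, 13): e=[42,-28,14] → ·
    (4,7)@(9, 15): e=[14,12,2] → #
    (5,7)@(11, 15): e=[42,-24,10] → ·
    (4,8)@(9, 17): e=[14,16,-2] → ·
  covered (3 px):
    · · · · · · ·
    · · · · · · ·
    · · · · · · ·
    · · · · · · ·
    · · · · · · ·
    · · · · # · ·
    · · · · # · ·
    · · · · # · ·
    · · · · · · ·
    · · · · · · ·
    · · · · · · ·
    · · · · · · ·

Z-buffer (winner per pixel, '.' = empty):
  . . . . 3 . .
  . . . . 3 2 .
  0 . . 3 3 2 .
  0 0 . 3 3 2 .
  0 0 2 3 3 2 .
  . 0 3 3 4 2 .
  . 0 3 3 4 2 .
  . 3 3 3 4 3 .
  . 3 3 3 3 3 .
  . 3 3 3 3 3 .
  3 3 3 . . . .
  . . . . . . .

Answer: 2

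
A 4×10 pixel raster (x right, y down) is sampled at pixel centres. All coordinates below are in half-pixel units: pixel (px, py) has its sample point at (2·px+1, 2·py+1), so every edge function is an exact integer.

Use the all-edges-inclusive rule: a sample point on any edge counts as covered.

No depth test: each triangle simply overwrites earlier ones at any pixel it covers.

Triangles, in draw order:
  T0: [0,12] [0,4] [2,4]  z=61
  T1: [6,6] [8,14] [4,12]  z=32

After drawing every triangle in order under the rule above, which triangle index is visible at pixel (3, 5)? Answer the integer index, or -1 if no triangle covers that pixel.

T0:
  2·area = 16
  edge (0, 12)→(0, 4): d=(0,-8) inclusive
  edge (0, 4)→(2, 4): d=(2,0) inclusive
  edge (2, 4)→(0, 12): d=(-2,8) inclusive
    (0,2)@(1, 5): e=[8,2,6] → █
    (1,2)@(3, 5): e=[24,2,-10] → ·
    (0,3)@(1, 7): e=[8,6,2] → █
    (1,3)@(3, 7): e=[24,6,-14] → ·
    (0,4)@(1, 9): e=[8,10,-2] → ·
  covered (2 px):
    · · · ·
    · · · ·
    █ · · ·
    █ · · ·
    · · · ·
    · · · ·
    · · · ·
    · · · ·
    · · · ·
    · · · ·
T1:
  2·area = 28
  edge (6, 6)→(8, 14): d=(2,8) inclusive
  edge (8, 14)→(4, 12): d=(-4,-2) inclusive
  edge (4, 12)→(6, 6): d=(2,-6) inclusive
    (3,1)@(7, 3): e=[-14,42,0] → ·  [on edge]
    (2,4)@(5, 9): e=[14,14,0] → █  [on edge]
    (3,4)@(7, 9): e=[-2,18,12] → ·
    (2,5)@(5, 11): e=[18,6,4] → █
    (3,5)@(7, 11): e=[2,10,16] → █
    (2,6)@(5, 13): e=[22,-2,8] → ·
    (3,6)@(7, 13): e=[6,2,20] → █
    (1,7)@(3, 15): e=[42,-14,0] → ·  [on edge]
    (3,7)@(7, 15): e=[10,-6,24] → ·
  covered (4 px):
    · · · ·
    · · · ·
    · · · ·
    · · · ·
    · · █ ·
    · · █ █
    · · · █
    · · · ·
    · · · ·
    · · · ·

Z-buffer (winner per pixel, '.' = empty):
  . . . .
  . . . .
  0 . . .
  0 . . .
  . . 1 .
  . . 1 1
  . . . 1
  . . . .
  . . . .
  . . . .

Final: 1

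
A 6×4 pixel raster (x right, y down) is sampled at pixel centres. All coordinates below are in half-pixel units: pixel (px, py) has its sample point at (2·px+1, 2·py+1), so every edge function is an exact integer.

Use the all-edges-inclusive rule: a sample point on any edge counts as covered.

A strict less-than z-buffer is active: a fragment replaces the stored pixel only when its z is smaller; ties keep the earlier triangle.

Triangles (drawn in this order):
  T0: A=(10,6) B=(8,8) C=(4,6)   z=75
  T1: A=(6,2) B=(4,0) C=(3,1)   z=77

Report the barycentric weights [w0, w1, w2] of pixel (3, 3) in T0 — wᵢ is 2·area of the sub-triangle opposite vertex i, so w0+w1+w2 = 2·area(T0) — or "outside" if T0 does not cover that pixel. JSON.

T0:
  2·area = 12
  edge (10, 6)→(8, 8): d=(-2,2) inclusive
  edge (8, 8)→(4, 6): d=(-4,-2) inclusive
  edge (4, 6)→(10, 6): d=(6,0) inclusive
    (5,2)@(11, 5): e=[0,18,-6] → ·  [on edge]
    (3,3)@(7, 7): e=[4,2,6] → #
    (4,3)@(9, 7): e=[0,6,6] → #  [on edge]
    (5,3)@(11, 7): e=[-4,10,6] → ·
  covered (2 px):
    · · · · · ·
    · · · · · ·
    · · · · · ·
    · · · # # ·
T1:
  2·area = 4  (B↔C swapped to make it positive)
  edge (6, 2)→(3, 1): d=(-3,-1) inclusive
  edge (3, 1)→(4, 0): d=(1,-1) inclusive
  edge (4, 0)→(6, 2): d=(2,2) inclusive
    (1,0)@(3, 1): e=[0,0,4] → #  [on edge]
    (2,0)@(5, 1): e=[2,2,0] → #  [on edge]
    (3,0)@(7, 1): e=[4,4,-4] → ·
    (0,1)@(1, 3): e=[-8,0,12] → ·  [on edge]
    (1,1)@(3, 3): e=[-6,2,8] → ·
    (2,1)@(5, 3): e=[-4,4,4] → ·
    (3,1)@(7, 3): e=[-2,6,0] → ·  [on edge]
    (4,1)@(9, 3): e=[0,8,-4] → ·  [on edge]
    (4,2)@(9, 5): e=[-6,10,0] → ·  [on edge]
    (5,3)@(11, 7): e=[-10,14,0] → ·  [on edge]
  covered (2 px):
    · # # · · ·
    · · · · · ·
    · · · · · ·
    · · · · · ·

Result: [2,6,4]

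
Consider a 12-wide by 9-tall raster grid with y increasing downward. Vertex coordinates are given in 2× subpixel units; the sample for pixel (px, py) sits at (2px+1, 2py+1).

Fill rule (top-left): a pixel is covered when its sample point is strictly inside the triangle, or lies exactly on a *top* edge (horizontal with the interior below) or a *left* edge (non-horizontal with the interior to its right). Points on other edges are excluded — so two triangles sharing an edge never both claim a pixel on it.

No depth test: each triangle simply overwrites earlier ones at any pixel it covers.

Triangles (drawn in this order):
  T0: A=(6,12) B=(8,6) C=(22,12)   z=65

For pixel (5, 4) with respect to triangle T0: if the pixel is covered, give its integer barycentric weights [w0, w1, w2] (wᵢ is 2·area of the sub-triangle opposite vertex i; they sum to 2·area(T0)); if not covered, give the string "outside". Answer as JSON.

T0:
  2·area = 96
  edge (6, 12)→(8, 6): d=(2,-6) top-left  bias=+0
  edge (8, 6)→(22, 12): d=(14,6) right/bottom  bias=-1
  edge (22, 12)→(6, 12): d=(-16,0) right/bottom  bias=-1
    (0,1)@(1, 3): e=[-48,0,144] → ·  [on edge]
    (4,1)@(9, 3): e=[0,-48,144] → ·  [on edge]
    (4,3)@(9, 7): e=[8,8,80] → #
    (5,3)@(11, 7): e=[20,-4,80] → ·
    (3,4)@(7, 9): e=[0,48,48] → #  [on edge]
    (5,4)@(11, 9): e=[24,24,48] → #
    (6,4)@(13, 9): e=[36,12,48] → #
    (7,4)@(15, 9): e=[48,0,48] → ·  [on edge]
    (3,5)@(7, 11): e=[4,76,16] → #
    (7,5)@(15, 11): e=[52,28,16] → #
    (8,5)@(17, 11): e=[64,16,16] → #
    (9,5)@(19, 11): e=[76,4,16] → #
    (2,7)@(5, 15): e=[0,144,-48] → ·  [on edge]
  covered (12 px):
    · · · · · · · · · · · ·
    · · · · · · · · · · · ·
    · · · · · · · · · · · ·
    · · · · # · · · · · · ·
    · · · # # # # · · · · ·
    · · · # # # # # # # · ·
    · · · · · · · · · · · ·
    · · · · · · · · · · · ·
    · · · · · · · · · · · ·

Final: [24,48,24]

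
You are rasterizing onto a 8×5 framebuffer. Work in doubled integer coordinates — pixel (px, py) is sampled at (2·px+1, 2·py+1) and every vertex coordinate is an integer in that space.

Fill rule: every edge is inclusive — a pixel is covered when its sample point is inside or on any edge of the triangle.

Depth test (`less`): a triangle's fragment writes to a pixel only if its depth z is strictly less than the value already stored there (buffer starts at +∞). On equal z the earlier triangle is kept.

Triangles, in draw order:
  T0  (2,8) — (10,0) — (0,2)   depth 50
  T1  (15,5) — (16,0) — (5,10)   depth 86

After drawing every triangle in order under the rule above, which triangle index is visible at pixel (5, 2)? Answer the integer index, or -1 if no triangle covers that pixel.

T0:
  2·area = 64  (B↔C swapped to make it positive)
  edge (2, 8)→(0, 2): d=(-2,-6) inclusive
  edge (0, 2)→(10, 0): d=(10,-2) inclusive
  edge (10, 0)→(2, 8): d=(-8,8) inclusive
    (2,0)@(5, 1): e=[32,0,32] → #  [on edge]
    (3,0)@(7, 1): e=[44,4,16] → #
    (4,0)@(9, 1): e=[56,8,0] → #  [on edge]
    (5,0)@(11, 1): e=[68,12,-16] → ·
    (0,1)@(1, 3): e=[4,12,48] → #
    (1,1)@(3, 3): e=[16,16,32] → #
    (3,1)@(7, 3): e=[40,24,0] → #  [on edge]
    (4,1)@(9, 3): e=[52,28,-16] → ·
    (0,2)@(1, 5): e=[0,32,32] → #  [on edge]
    (2,2)@(5, 5): e=[24,40,0] → #  [on edge]
    (3,2)@(7, 5): e=[36,44,-16] → ·
    (0,3)@(1, 7): e=[-4,52,16] → ·
    (1,3)@(3, 7): e=[8,56,0] → #  [on edge]
    (0,4)@(1, 9): e=[-8,72,0] → ·  [on edge]
  covered (11 px):
    · · # # # · · ·
    # # # # · · · ·
    # # # · · · · ·
    · # · · · · · ·
    · · · · · · · ·
T1:
  2·area = 45  (B↔C swapped to make it positive)
  edge (15, 5)→(5, 10): d=(-10,5) inclusive
  edge (5, 10)→(16, 0): d=(11,-10) inclusive
  edge (16, 0)→(15, 5): d=(-1,5) inclusive
    (7,0)@(15, 1): e=[40,1,4] → #
    (6,1)@(13, 3): e=[30,3,12] → #
    (5,2)@(11, 5): e=[20,5,20] → #
    (7,2)@(15, 5): e=[0,45,0] → #  [on edge]
    (4,3)@(9, 7): e=[10,7,28] → #
    (5,3)@(11, 7): e=[0,27,18] → #  [on edge]
    (6,3)@(13, 7): e=[-10,47,8] → ·
    (7,3)@(15, 7): e=[-20,67,-2] → ·
    (3,4)@(7, 9): e=[0,9,36] → #  [on edge]
    (4,4)@(9, 9): e=[-10,29,26] → ·
    (5,4)@(11, 9): e=[-20,49,16] → ·
  covered (9 px):
    · · · · · · · #
    · · · · · · # #
    · · · · · # # #
    · · · · # # · ·
    · · · # · · · ·

Z-buffer (winner per pixel, '.' = empty):
  . . 0 0 0 . . 1
  0 0 0 0 . . 1 1
  0 0 0 . . 1 1 1
  . 0 . . 1 1 . .
  . . . 1 . . . .

Final: 1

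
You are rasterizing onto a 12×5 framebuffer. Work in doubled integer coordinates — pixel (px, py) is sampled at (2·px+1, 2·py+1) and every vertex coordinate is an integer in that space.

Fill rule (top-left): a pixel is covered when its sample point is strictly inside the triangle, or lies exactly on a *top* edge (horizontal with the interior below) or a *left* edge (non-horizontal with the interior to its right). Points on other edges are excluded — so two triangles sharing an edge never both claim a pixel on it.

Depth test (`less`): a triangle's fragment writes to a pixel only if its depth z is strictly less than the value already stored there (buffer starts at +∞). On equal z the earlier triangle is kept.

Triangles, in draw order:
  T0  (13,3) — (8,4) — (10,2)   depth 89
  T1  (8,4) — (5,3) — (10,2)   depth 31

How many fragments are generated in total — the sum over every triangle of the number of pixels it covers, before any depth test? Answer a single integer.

T0:
  2·area = 8
  edge (13, 3)→(8, 4): d=(-5,1) right/bottom  bias=-1
  edge (8, 4)→(10, 2): d=(2,-2) top-left  bias=+0
  edge (10, 2)→(13, 3): d=(3,1) right/bottom  bias=-1
    (3,0)@(7, 1): e=[16,-8,0] → ·  [on edge]
    (5,0)@(11, 1): e=[12,0,-4] → ·  [on edge]
    (11,0)@(23, 1): e=[0,24,-16] → ·  [on edge]
    (4,1)@(9, 3): e=[4,0,4] → #  [on edge]
    (5,1)@(11, 3): e=[2,4,2] → #
    (6,1)@(13, 3): e=[0,8,0] → ·  [on edge]
    (1,2)@(3, 5): e=[0,-8,16] → ·  [on edge]
    (3,2)@(7, 5): e=[-4,0,12] → ·  [on edge]
    (4,2)@(9, 5): e=[-6,4,10] → ·
    (5,2)@(11, 5): e=[-8,8,8] → ·
    (9,2)@(19, 5): e=[-16,24,0] → ·  [on edge]
    (2,3)@(5, 7): e=[-12,0,20] → ·  [on edge]
    (1,4)@(3, 9): e=[-20,0,28] → ·  [on edge]
  covered (2 px):
    · · · · · · · · · · · ·
    · · · · # # · · · · · ·
    · · · · · · · · · · · ·
    · · · · · · · · · · · ·
    · · · · · · · · · · · ·
T1:
  2·area = 8
  edge (8, 4)→(5, 3): d=(-3,-1) top-left  bias=+0
  edge (5, 3)→(10, 2): d=(5,-1) top-left  bias=+0
  edge (10, 2)→(8, 4): d=(-2,2) right/bottom  bias=-1
    (5,0)@(11, 1): e=[12,-4,0] → ·  [on edge]
    (7,0)@(15, 1): e=[16,0,-8] → ·  [on edge]
    (2,1)@(5, 3): e=[0,0,8] → #  [on edge]
    (3,1)@(7, 3): e=[2,2,4] → #
    (4,1)@(9, 3): e=[4,4,0] → ·  [on edge]
    (2,2)@(5, 5): e=[-6,10,4] → ·
    (3,2)@(7, 5): e=[-4,12,0] → ·  [on edge]
    (5,2)@(11, 5): e=[0,16,-8] → ·  [on edge]
    (2,3)@(5, 7): e=[-12,20,0] → ·  [on edge]
    (8,3)@(17, 7): e=[0,32,-24] → ·  [on edge]
    (1,4)@(3, 9): e=[-20,28,0] → ·  [on edge]
    (11,4)@(23, 9): e=[0,48,-40] → ·  [on edge]
  covered (2 px):
    · · · · · · · · · · · ·
    · · # # · · · · · · · ·
    · · · · · · · · · · · ·
    · · · · · · · · · · · ·
    · · · · · · · · · · · ·

Result: 4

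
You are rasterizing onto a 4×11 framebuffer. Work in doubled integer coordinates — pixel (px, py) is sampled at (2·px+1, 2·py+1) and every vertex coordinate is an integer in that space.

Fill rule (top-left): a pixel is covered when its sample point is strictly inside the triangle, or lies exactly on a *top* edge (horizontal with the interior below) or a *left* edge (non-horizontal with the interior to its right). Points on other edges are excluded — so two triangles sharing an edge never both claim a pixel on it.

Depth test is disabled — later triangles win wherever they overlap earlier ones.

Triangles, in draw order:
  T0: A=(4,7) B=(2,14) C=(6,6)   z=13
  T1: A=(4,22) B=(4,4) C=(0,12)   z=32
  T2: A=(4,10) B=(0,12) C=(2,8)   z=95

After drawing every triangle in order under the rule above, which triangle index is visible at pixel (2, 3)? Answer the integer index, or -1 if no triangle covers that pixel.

T0:
  2·area = 12  (B↔C swapped to make it positive)
  edge (4, 7)→(6, 6): d=(2,-1) top-left  bias=+0
  edge (6, 6)→(2, 14): d=(-4,8) right/bottom  bias=-1
  edge (2, 14)→(4, 7): d=(2,-7) top-left  bias=+0
    (2,3)@(5, 7): e=[1,4,7] → █
    (3,3)@(7, 7): e=[3,-12,21] → ·
    (2,4)@(5, 9): e=[5,-4,11] → ·
    (1,5)@(3, 11): e=[7,4,1] → █
    (2,5)@(5, 11): e=[9,-12,15] → ·
    (1,6)@(3, 13): e=[11,-4,5] → ·
  covered (2 px):
    · · · ·
    · · · ·
    · · · ·
    · · █ ·
    · · · ·
    · █ · ·
    · · · ·
    · · · ·
    · · · ·
    · · · ·
    · · · ·
T1:
  2·area = 72  (B↔C swapped to make it positive)
  edge (4, 22)→(0, 12): d=(-4,-10) top-left  bias=+0
  edge (0, 12)→(4, 4): d=(4,-8) top-left  bias=+0
  edge (4, 4)→(4, 22): d=(0,18) right/bottom  bias=-1
    (1,3)@(3, 7): e=[50,4,18] → █
    (2,3)@(5, 7): e=[70,20,-18] → ·
    (1,4)@(3, 9): e=[42,12,18] → █
    (2,4)@(5, 9): e=[62,28,-18] → ·
    (0,5)@(1, 11): e=[14,4,54] → █
    (2,5)@(5, 11): e=[54,36,-18] → ·
    (0,6)@(1, 13): e=[6,12,54] → █
    (2,6)@(5, 13): e=[46,44,-18] → ·
    (0,7)@(1, 15): e=[-2,20,54] → ·
    (1,7)@(3, 15): e=[18,36,18] → █
    (2,7)@(5, 15): e=[38,52,-18] → ·
    (1,8)@(3, 17): e=[10,44,18] → █
  covered (9 px):
    · · · ·
    · · · ·
    · · · ·
    · █ · ·
    · █ · ·
    █ █ · ·
    █ █ · ·
    · █ · ·
    · █ · ·
    · █ · ·
    · · · ·
T2:
  2·area = 12
  edge (4, 10)→(0, 12): d=(-4,2) right/bottom  bias=-1
  edge (0, 12)→(2, 8): d=(2,-4) top-left  bias=+0
  edge (2, 8)→(4, 10): d=(2,2) right/bottom  bias=-1
    (0,3)@(1, 7): e=[18,-6,0] → ·  [on edge]
    (1,4)@(3, 9): e=[6,6,0] → ·  [on edge]
    (0,5)@(1, 11): e=[2,2,8] → █
    (1,5)@(3, 11): e=[-2,10,4] → ·
    (2,5)@(5, 11): e=[-6,18,0] → ·  [on edge]
    (0,6)@(1, 13): e=[-6,6,12] → ·
    (3,6)@(7, 13): e=[-18,30,0] → ·  [on edge]
  covered (1 px):
    · · · ·
    · · · ·
    · · · ·
    · · · ·
    · · · ·
    █ · · ·
    · · · ·
    · · · ·
    · · · ·
    · · · ·
    · · · ·

Z-buffer (winner per pixel, '.' = empty):
  . . . .
  . . . .
  . . . .
  . 1 0 .
  . 1 . .
  2 1 . .
  1 1 . .
  . 1 . .
  . 1 . .
  . 1 . .
  . . . .

Answer: 0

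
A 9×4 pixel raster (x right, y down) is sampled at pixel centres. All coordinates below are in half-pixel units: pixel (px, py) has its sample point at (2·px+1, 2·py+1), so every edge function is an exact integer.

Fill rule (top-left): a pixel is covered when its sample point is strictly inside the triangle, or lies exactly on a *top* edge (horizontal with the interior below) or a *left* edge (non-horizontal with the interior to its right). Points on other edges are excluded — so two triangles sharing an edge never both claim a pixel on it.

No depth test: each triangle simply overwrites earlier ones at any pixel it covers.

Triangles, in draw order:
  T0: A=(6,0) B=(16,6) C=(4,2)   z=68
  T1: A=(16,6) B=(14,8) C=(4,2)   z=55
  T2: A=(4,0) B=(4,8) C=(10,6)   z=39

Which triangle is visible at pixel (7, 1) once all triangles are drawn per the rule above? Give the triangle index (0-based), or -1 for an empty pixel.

T0:
  2·area = 32
  edge (6, 0)→(16, 6): d=(10,6) right/bottom  bias=-1
  edge (16, 6)→(4, 2): d=(-12,-4) top-left  bias=+0
  edge (4, 2)→(6, 0): d=(2,-2) top-left  bias=+0
    (0,0)@(1, 1): e=[40,0,-8] → ·  [on edge]
    (2,0)@(5, 1): e=[16,16,0] → #  [on edge]
    (3,0)@(7, 1): e=[4,24,4] → #
    (4,0)@(9, 1): e=[-8,32,8] → ·
    (1,1)@(3, 3): e=[48,-16,0] → ·  [on edge]
    (2,1)@(5, 3): e=[36,-8,4] → ·
    (3,1)@(7, 3): e=[24,0,8] → #  [on edge]
    (4,1)@(9, 3): e=[12,8,12] → #
    (5,1)@(11, 3): e=[0,16,16] → ·  [on edge]
    (0,2)@(1, 5): e=[80,-48,0] → ·  [on edge]
    (3,2)@(7, 5): e=[44,-24,12] → ·
    (4,2)@(9, 5): e=[32,-16,16] → ·
    (6,2)@(13, 5): e=[8,0,24] → #  [on edge]
  covered (5 px):
    · · # # · · · · ·
    · · · # # · · · ·
    · · · · · · # · ·
    · · · · · · · · ·
T1:
  2·area = 32
  edge (16, 6)→(14, 8): d=(-2,2) right/bottom  bias=-1
  edge (14, 8)→(4, 2): d=(-10,-6) top-left  bias=+0
  edge (4, 2)→(16, 6): d=(12,4) right/bottom  bias=-1
    (0,0)@(1, 1): e=[40,-8,0] → ·  [on edge]
    (3,1)@(7, 3): e=[24,8,0] → ·  [on edge]
    (4,2)@(9, 5): e=[16,0,16] → #  [on edge]
    (5,2)@(11, 5): e=[12,12,8] → #
    (6,2)@(13, 5): e=[8,24,0] → ·  [on edge]
    (8,2)@(17, 5): e=[0,48,-16] → ·  [on edge]
    (4,3)@(9, 7): e=[12,-20,40] → ·
    (5,3)@(11, 7): e=[8,-8,32] → ·
    (6,3)@(13, 7): e=[4,4,24] → #
    (7,3)@(15, 7): e=[0,16,16] → ·  [on edge]
  covered (3 px):
    · · · · · · · · ·
    · · · · · · · · ·
    · · · · # # · · ·
    · · · · · · # · ·
T2:
  2·area = 48  (B↔C swapped to make it positive)
  edge (4, 0)→(10, 6): d=(6,6) right/bottom  bias=-1
  edge (10, 6)→(4, 8): d=(-6,2) right/bottom  bias=-1
  edge (4, 8)→(4, 0): d=(0,-8) top-left  bias=+0
    (2,0)@(5, 1): e=[0,40,8] → ·  [on edge]
    (2,1)@(5, 3): e=[12,28,8] → #
    (3,1)@(7, 3): e=[0,24,24] → ·  [on edge]
    (2,2)@(5, 5): e=[24,16,8] → #
    (3,2)@(7, 5): e=[12,12,24] → #
    (4,2)@(9, 5): e=[0,8,40] → ·  [on edge]
    (6,2)@(13, 5): e=[-24,0,72] → ·  [on edge]
    (2,3)@(5, 7): e=[36,4,8] → #
    (3,3)@(7, 7): e=[24,0,24] → ·  [on edge]
    (5,3)@(11, 7): e=[0,-8,56] → ·  [on edge]
  covered (4 px):
    · · · · · · · · ·
    · · # · · · · · ·
    · · # # · · · · ·
    · · # · · · · · ·

Z-buffer (winner per pixel, '.' = empty):
  . . 0 0 . . . . .
  . . 2 0 0 . . . .
  . . 2 2 1 1 0 . .
  . . 2 . . . 1 . .

Result: -1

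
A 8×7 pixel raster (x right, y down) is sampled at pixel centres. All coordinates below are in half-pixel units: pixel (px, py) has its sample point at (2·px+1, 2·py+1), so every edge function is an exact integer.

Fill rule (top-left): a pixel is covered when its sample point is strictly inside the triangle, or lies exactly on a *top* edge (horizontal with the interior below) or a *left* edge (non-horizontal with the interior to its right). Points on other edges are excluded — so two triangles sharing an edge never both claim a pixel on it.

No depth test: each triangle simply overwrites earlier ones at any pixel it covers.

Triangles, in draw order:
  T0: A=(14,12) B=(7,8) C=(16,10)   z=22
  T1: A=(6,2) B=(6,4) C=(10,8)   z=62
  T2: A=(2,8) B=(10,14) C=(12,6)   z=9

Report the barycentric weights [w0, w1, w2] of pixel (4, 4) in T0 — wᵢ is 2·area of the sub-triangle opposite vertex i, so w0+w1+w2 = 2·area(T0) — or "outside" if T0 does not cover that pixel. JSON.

T0:
  2·area = 22
  edge (14, 12)→(7, 8): d=(-7,-4) top-left  bias=+0
  edge (7, 8)→(16, 10): d=(9,2) right/bottom  bias=-1
  edge (16, 10)→(14, 12): d=(-2,2) right/bottom  bias=-1
    (4,4)@(9, 9): e=[1,5,16] → █
    (5,4)@(11, 9): e=[9,1,12] → █
    (6,4)@(13, 9): e=[17,-3,8] → ·
    (4,5)@(9, 11): e=[-13,23,12] → ·
    (5,5)@(11, 11): e=[-5,19,8] → ·
    (6,5)@(13, 11): e=[3,15,4] → █
    (7,5)@(15, 11): e=[11,11,0] → ·  [on edge]
    (6,6)@(13, 13): e=[-11,33,0] → ·  [on edge]
  covered (3 px):
    · · · · · · · ·
    · · · · · · · ·
    · · · · · · · ·
    · · · · · · · ·
    · · · · █ █ · ·
    · · · · · · █ ·
    · · · · · · · ·
T1:
  2·area = 8  (B↔C swapped to make it positive)
  edge (6, 2)→(10, 8): d=(4,6) right/bottom  bias=-1
  edge (10, 8)→(6, 4): d=(-4,-4) top-left  bias=+0
  edge (6, 4)→(6, 2): d=(0,-2) top-left  bias=+0
    (1,0)@(3, 1): e=[14,0,-6] → ·  [on edge]
    (2,1)@(5, 3): e=[10,0,-2] → ·  [on edge]
    (3,2)@(7, 5): e=[6,0,2] → █  [on edge]
    (4,2)@(9, 5): e=[-6,8,6] → ·
    (3,3)@(7, 7): e=[14,-8,2] → ·
    (4,3)@(9, 7): e=[2,0,6] → █  [on edge]
    (5,3)@(11, 7): e=[-10,8,10] → ·
    (4,4)@(9, 9): e=[10,-8,6] → ·
    (5,4)@(11, 9): e=[-2,0,10] → ·  [on edge]
    (6,5)@(13, 11): e=[-6,0,14] → ·  [on edge]
    (7,6)@(15, 13): e=[-10,0,18] → ·  [on edge]
  covered (2 px):
    · · · · · · · ·
    · · · · · · · ·
    · · · █ · · · ·
    · · · · █ · · ·
    · · · · · · · ·
    · · · · · · · ·
    · · · · · · · ·
T2:
  2·area = 76  (B↔C swapped to make it positive)
  edge (2, 8)→(12, 6): d=(10,-2) top-left  bias=+0
  edge (12, 6)→(10, 14): d=(-2,8) right/bottom  bias=-1
  edge (10, 14)→(2, 8): d=(-8,-6) top-left  bias=+0
    (3,3)@(7, 7): e=[0,38,38] → █  [on edge]
    (4,3)@(9, 7): e=[4,22,50] → █
    (5,3)@(11, 7): e=[8,6,62] → █
    (6,3)@(13, 7): e=[12,-10,74] → ·
    (2,4)@(5, 9): e=[16,50,10] → █
    (6,4)@(13, 9): e=[32,-14,58] → ·
    (2,5)@(5, 11): e=[36,46,-6] → ·
    (3,5)@(7, 11): e=[40,30,6] → █
    (5,5)@(11, 11): e=[48,-2,30] → ·
    (3,6)@(7, 13): e=[60,26,-10] → ·
    (4,6)@(9, 13): e=[64,10,2] → █
    (5,6)@(11, 13): e=[68,-6,14] → ·
  covered (10 px):
    · · · · · · · ·
    · · · · · · · ·
    · · · · · · · ·
    · · · █ █ █ · ·
    · · █ █ █ █ · ·
    · · · █ █ · · ·
    · · · · █ · · ·

Final: [5,16,1]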